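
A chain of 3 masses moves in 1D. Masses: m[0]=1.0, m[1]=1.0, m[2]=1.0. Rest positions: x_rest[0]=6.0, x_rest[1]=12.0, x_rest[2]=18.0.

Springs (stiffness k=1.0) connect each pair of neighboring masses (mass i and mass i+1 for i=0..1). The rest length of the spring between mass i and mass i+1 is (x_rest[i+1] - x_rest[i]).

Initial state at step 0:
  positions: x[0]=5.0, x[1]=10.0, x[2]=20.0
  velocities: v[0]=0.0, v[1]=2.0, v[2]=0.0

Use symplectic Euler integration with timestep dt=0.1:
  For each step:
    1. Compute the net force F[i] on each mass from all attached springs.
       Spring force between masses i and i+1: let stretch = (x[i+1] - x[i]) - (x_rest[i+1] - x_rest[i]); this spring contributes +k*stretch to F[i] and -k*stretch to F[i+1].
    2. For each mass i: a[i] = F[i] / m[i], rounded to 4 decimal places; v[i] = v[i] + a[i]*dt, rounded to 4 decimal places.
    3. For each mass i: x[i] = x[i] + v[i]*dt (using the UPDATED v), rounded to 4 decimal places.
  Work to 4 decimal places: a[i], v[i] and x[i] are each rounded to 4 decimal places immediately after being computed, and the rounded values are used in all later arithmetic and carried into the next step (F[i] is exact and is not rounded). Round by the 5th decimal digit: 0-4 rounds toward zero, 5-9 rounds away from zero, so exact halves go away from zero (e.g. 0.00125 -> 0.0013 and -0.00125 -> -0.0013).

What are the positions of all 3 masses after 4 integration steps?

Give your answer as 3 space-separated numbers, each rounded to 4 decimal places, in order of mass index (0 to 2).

Answer: 4.9285 11.2386 19.6330

Derivation:
Step 0: x=[5.0000 10.0000 20.0000] v=[0.0000 2.0000 0.0000]
Step 1: x=[4.9900 10.2500 19.9600] v=[-0.1000 2.5000 -0.4000]
Step 2: x=[4.9726 10.5445 19.8829] v=[-0.1740 2.9450 -0.7710]
Step 3: x=[4.9509 10.8767 19.7724] v=[-0.2168 3.3217 -1.1048]
Step 4: x=[4.9285 11.2386 19.6330] v=[-0.2242 3.6187 -1.3944]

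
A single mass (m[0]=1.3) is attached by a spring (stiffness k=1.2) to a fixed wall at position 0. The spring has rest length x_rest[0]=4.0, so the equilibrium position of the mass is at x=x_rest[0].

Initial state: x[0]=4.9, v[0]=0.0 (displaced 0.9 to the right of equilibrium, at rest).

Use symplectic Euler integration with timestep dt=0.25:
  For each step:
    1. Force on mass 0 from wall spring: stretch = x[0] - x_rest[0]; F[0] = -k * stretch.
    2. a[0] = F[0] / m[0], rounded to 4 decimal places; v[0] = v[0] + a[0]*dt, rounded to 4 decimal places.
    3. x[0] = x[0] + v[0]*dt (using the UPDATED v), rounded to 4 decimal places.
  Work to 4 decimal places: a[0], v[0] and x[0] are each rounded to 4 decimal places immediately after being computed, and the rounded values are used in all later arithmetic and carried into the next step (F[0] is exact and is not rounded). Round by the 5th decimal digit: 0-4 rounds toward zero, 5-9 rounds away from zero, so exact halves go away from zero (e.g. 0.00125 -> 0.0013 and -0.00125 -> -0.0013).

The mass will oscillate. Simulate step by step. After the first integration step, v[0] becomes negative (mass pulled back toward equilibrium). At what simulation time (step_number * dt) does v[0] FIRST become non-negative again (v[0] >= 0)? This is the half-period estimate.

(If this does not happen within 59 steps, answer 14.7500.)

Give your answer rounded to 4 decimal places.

Step 0: x=[4.9000] v=[0.0000]
Step 1: x=[4.8481] v=[-0.2077]
Step 2: x=[4.7473] v=[-0.4034]
Step 3: x=[4.6033] v=[-0.5759]
Step 4: x=[4.4245] v=[-0.7151]
Step 5: x=[4.2212] v=[-0.8131]
Step 6: x=[4.0052] v=[-0.8642]
Step 7: x=[3.7889] v=[-0.8654]
Step 8: x=[3.5847] v=[-0.8167]
Step 9: x=[3.4045] v=[-0.7209]
Step 10: x=[3.2586] v=[-0.5835]
Step 11: x=[3.1555] v=[-0.4124]
Step 12: x=[3.1011] v=[-0.2175]
Step 13: x=[3.0986] v=[-0.0101]
Step 14: x=[3.1481] v=[0.1979]
First v>=0 after going negative at step 14, time=3.5000

Answer: 3.5000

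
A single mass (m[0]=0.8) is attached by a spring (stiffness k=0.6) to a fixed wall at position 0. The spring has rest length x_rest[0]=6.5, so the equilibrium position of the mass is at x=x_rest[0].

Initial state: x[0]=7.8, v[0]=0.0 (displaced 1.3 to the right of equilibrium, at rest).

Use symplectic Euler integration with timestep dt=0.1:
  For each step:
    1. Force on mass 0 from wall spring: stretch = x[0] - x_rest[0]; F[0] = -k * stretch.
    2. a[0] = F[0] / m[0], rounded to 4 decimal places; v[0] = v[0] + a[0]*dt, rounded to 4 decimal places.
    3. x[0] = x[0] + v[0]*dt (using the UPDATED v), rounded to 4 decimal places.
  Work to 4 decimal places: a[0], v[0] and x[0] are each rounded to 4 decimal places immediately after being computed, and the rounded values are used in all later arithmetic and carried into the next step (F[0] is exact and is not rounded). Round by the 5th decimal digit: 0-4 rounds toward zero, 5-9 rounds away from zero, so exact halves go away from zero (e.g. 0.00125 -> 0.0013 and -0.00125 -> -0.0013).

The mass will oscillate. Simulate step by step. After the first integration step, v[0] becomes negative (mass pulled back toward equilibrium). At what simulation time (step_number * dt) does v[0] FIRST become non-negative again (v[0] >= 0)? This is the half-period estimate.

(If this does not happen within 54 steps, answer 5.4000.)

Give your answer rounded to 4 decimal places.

Step 0: x=[7.8000] v=[0.0000]
Step 1: x=[7.7903] v=[-0.0975]
Step 2: x=[7.7709] v=[-0.1943]
Step 3: x=[7.7419] v=[-0.2896]
Step 4: x=[7.7036] v=[-0.3827]
Step 5: x=[7.6563] v=[-0.4730]
Step 6: x=[7.6003] v=[-0.5597]
Step 7: x=[7.5361] v=[-0.6422]
Step 8: x=[7.4641] v=[-0.7199]
Step 9: x=[7.3849] v=[-0.7922]
Step 10: x=[7.2990] v=[-0.8586]
Step 11: x=[7.2072] v=[-0.9185]
Step 12: x=[7.1101] v=[-0.9715]
Step 13: x=[7.0084] v=[-1.0173]
Step 14: x=[6.9029] v=[-1.0554]
Step 15: x=[6.7943] v=[-1.0856]
Step 16: x=[6.6835] v=[-1.1077]
Step 17: x=[6.5714] v=[-1.1215]
Step 18: x=[6.4587] v=[-1.1269]
Step 19: x=[6.3463] v=[-1.1238]
Step 20: x=[6.2351] v=[-1.1123]
Step 21: x=[6.1259] v=[-1.0924]
Step 22: x=[6.0195] v=[-1.0643]
Step 23: x=[5.9167] v=[-1.0283]
Step 24: x=[5.8182] v=[-0.9846]
Step 25: x=[5.7249] v=[-0.9335]
Step 26: x=[5.6374] v=[-0.8754]
Step 27: x=[5.5563] v=[-0.8107]
Step 28: x=[5.4823] v=[-0.7399]
Step 29: x=[5.4159] v=[-0.6636]
Step 30: x=[5.3577] v=[-0.5823]
Step 31: x=[5.3080] v=[-0.4966]
Step 32: x=[5.2673] v=[-0.4072]
Step 33: x=[5.2358] v=[-0.3148]
Step 34: x=[5.2138] v=[-0.2200]
Step 35: x=[5.2015] v=[-0.1235]
Step 36: x=[5.1989] v=[-0.0261]
Step 37: x=[5.2061] v=[0.0715]
First v>=0 after going negative at step 37, time=3.7000

Answer: 3.7000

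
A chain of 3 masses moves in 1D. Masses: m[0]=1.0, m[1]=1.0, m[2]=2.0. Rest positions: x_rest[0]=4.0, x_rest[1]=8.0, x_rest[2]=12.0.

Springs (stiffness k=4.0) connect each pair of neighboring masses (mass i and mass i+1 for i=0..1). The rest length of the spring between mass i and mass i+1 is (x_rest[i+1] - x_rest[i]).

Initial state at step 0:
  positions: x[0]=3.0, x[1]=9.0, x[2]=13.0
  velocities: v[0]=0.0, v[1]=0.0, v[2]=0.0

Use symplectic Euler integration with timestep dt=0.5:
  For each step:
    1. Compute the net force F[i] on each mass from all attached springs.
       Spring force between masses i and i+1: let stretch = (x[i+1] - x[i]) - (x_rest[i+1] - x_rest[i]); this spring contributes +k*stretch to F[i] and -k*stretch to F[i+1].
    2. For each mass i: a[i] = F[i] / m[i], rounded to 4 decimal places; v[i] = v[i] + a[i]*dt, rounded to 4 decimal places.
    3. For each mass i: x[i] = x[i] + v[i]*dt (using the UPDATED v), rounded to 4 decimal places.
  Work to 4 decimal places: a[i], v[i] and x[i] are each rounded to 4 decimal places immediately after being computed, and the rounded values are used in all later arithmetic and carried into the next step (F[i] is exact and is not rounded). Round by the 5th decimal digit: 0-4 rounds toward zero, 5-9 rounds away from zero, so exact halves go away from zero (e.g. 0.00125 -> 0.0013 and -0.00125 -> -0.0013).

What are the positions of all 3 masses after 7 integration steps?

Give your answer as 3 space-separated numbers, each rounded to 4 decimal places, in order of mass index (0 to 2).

Step 0: x=[3.0000 9.0000 13.0000] v=[0.0000 0.0000 0.0000]
Step 1: x=[5.0000 7.0000 13.0000] v=[4.0000 -4.0000 0.0000]
Step 2: x=[5.0000 9.0000 12.0000] v=[0.0000 4.0000 -2.0000]
Step 3: x=[5.0000 10.0000 11.5000] v=[0.0000 2.0000 -1.0000]
Step 4: x=[6.0000 7.5000 12.2500] v=[2.0000 -5.0000 1.5000]
Step 5: x=[4.5000 8.2500 12.6250] v=[-3.0000 1.5000 0.7500]
Step 6: x=[2.7500 9.6250 12.8125] v=[-3.5000 2.7500 0.3750]
Step 7: x=[3.8750 7.3125 13.4063] v=[2.2500 -4.6250 1.1875]

Answer: 3.8750 7.3125 13.4063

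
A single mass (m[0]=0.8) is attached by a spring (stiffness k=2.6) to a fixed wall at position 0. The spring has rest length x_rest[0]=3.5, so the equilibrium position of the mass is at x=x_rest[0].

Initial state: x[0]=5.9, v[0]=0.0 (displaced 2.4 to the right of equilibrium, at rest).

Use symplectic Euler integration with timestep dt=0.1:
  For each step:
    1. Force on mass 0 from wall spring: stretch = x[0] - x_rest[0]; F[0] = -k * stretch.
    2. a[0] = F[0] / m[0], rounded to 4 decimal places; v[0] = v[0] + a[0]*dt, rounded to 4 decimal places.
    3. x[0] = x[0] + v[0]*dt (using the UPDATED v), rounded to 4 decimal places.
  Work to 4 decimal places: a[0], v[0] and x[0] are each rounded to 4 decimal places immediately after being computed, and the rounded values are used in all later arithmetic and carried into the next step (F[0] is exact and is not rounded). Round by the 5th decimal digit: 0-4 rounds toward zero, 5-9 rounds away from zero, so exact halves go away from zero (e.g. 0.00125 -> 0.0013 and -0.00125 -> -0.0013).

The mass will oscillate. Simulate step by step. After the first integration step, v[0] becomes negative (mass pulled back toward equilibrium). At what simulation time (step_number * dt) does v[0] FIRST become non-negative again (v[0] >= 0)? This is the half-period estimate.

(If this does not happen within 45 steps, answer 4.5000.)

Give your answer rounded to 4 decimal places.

Answer: 1.8000

Derivation:
Step 0: x=[5.9000] v=[0.0000]
Step 1: x=[5.8220] v=[-0.7800]
Step 2: x=[5.6685] v=[-1.5347]
Step 3: x=[5.4446] v=[-2.2395]
Step 4: x=[5.1575] v=[-2.8715]
Step 5: x=[4.8165] v=[-3.4102]
Step 6: x=[4.4327] v=[-3.8381]
Step 7: x=[4.0186] v=[-4.1412]
Step 8: x=[3.5876] v=[-4.3098]
Step 9: x=[3.1538] v=[-4.3383]
Step 10: x=[2.7312] v=[-4.2258]
Step 11: x=[2.3336] v=[-3.9759]
Step 12: x=[1.9739] v=[-3.5968]
Step 13: x=[1.6638] v=[-3.1008]
Step 14: x=[1.4134] v=[-2.5040]
Step 15: x=[1.2308] v=[-1.8259]
Step 16: x=[1.1220] v=[-1.0884]
Step 17: x=[1.0904] v=[-0.3156]
Step 18: x=[1.1372] v=[0.4675]
First v>=0 after going negative at step 18, time=1.8000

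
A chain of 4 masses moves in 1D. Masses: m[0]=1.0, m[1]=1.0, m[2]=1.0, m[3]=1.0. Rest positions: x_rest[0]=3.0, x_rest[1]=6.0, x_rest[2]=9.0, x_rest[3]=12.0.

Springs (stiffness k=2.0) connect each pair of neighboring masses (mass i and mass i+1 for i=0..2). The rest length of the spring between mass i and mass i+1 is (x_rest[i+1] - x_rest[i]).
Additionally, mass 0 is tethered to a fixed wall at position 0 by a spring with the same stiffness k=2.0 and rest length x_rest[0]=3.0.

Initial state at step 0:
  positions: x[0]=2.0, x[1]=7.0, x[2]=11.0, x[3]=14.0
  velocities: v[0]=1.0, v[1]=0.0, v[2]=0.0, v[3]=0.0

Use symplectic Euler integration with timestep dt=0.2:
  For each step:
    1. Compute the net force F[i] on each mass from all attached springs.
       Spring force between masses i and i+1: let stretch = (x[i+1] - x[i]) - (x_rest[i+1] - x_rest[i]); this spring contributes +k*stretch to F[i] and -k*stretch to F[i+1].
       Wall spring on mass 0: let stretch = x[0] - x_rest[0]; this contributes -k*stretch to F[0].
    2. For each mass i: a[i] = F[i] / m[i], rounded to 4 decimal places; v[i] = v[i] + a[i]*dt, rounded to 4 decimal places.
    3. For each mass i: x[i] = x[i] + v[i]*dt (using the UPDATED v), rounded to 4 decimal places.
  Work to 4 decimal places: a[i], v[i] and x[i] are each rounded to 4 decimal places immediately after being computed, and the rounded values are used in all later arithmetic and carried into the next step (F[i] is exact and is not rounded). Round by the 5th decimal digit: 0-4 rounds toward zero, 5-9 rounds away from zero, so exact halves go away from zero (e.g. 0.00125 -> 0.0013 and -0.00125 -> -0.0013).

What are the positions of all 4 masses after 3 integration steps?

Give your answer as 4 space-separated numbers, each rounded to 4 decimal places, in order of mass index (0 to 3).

Answer: 3.7036 6.6997 10.5538 13.9690

Derivation:
Step 0: x=[2.0000 7.0000 11.0000 14.0000] v=[1.0000 0.0000 0.0000 0.0000]
Step 1: x=[2.4400 6.9200 10.9200 14.0000] v=[2.2000 -0.4000 -0.4000 0.0000]
Step 2: x=[3.0432 6.8016 10.7664 13.9936] v=[3.0160 -0.5920 -0.7680 -0.0320]
Step 3: x=[3.7036 6.6997 10.5538 13.9690] v=[3.3021 -0.5094 -1.0630 -0.1229]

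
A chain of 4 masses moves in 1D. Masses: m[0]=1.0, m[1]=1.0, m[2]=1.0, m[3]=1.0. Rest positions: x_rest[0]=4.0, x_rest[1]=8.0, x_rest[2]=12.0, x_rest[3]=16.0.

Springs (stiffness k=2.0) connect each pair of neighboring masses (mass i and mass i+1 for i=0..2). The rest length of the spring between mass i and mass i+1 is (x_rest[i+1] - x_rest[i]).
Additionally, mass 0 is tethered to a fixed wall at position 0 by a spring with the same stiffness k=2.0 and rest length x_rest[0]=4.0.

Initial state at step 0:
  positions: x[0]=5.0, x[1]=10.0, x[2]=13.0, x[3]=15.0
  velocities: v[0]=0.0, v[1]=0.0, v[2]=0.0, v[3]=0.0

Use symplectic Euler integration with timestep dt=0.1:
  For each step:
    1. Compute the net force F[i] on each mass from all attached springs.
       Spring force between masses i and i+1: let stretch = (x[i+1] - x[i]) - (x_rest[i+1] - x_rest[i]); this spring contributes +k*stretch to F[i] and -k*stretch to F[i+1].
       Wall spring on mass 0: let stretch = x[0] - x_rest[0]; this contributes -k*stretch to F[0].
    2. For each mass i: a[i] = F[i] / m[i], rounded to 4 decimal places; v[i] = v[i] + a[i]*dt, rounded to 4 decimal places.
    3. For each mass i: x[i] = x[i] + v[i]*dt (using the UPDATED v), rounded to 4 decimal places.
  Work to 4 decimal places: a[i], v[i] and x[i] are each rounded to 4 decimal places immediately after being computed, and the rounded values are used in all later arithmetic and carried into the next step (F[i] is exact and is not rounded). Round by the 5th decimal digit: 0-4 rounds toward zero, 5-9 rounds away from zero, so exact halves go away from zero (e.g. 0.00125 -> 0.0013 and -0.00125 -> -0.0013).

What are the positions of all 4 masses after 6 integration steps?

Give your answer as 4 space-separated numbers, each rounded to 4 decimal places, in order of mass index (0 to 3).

Step 0: x=[5.0000 10.0000 13.0000 15.0000] v=[0.0000 0.0000 0.0000 0.0000]
Step 1: x=[5.0000 9.9600 12.9800 15.0400] v=[0.0000 -0.4000 -0.2000 0.4000]
Step 2: x=[4.9992 9.8812 12.9408 15.1188] v=[-0.0080 -0.7880 -0.3920 0.7880]
Step 3: x=[4.9961 9.7660 12.8840 15.2340] v=[-0.0314 -1.1525 -0.5683 1.1524]
Step 4: x=[4.9884 9.6177 12.8118 15.3822] v=[-0.0766 -1.4829 -0.7219 1.4824]
Step 5: x=[4.9736 9.4407 12.7271 15.5590] v=[-0.1484 -1.7699 -0.8466 1.7683]
Step 6: x=[4.9486 9.2401 12.6334 15.7592] v=[-0.2497 -2.0060 -0.9375 2.0019]

Answer: 4.9486 9.2401 12.6334 15.7592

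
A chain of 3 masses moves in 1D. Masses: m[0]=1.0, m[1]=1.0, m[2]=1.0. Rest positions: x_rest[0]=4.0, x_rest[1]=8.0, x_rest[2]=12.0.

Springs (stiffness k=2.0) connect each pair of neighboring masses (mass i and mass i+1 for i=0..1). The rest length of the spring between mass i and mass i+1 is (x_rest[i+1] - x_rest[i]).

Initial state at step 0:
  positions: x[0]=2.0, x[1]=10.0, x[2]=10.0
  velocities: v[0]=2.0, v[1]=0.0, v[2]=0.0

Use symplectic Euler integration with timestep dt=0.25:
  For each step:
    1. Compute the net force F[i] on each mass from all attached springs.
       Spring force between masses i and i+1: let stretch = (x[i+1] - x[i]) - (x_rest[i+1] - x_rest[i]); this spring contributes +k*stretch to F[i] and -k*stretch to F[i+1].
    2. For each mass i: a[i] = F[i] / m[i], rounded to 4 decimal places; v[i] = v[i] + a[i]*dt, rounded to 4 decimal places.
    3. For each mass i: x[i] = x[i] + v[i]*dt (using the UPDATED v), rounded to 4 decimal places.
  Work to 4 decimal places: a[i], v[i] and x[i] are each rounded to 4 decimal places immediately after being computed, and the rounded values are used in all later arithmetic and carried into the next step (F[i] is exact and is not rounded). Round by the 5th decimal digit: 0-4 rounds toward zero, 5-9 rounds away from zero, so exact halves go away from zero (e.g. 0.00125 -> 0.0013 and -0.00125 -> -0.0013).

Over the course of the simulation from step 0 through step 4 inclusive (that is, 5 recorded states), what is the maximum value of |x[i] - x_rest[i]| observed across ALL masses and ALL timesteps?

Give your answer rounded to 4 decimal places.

Answer: 2.8135

Derivation:
Step 0: x=[2.0000 10.0000 10.0000] v=[2.0000 0.0000 0.0000]
Step 1: x=[3.0000 9.0000 10.5000] v=[4.0000 -4.0000 2.0000]
Step 2: x=[4.2500 7.4375 11.3125] v=[5.0000 -6.2500 3.2500]
Step 3: x=[5.3985 5.9609 12.1406] v=[4.5938 -5.9063 3.3125]
Step 4: x=[6.1173 5.1865 12.6963] v=[2.8750 -3.0977 2.2227]
Max displacement = 2.8135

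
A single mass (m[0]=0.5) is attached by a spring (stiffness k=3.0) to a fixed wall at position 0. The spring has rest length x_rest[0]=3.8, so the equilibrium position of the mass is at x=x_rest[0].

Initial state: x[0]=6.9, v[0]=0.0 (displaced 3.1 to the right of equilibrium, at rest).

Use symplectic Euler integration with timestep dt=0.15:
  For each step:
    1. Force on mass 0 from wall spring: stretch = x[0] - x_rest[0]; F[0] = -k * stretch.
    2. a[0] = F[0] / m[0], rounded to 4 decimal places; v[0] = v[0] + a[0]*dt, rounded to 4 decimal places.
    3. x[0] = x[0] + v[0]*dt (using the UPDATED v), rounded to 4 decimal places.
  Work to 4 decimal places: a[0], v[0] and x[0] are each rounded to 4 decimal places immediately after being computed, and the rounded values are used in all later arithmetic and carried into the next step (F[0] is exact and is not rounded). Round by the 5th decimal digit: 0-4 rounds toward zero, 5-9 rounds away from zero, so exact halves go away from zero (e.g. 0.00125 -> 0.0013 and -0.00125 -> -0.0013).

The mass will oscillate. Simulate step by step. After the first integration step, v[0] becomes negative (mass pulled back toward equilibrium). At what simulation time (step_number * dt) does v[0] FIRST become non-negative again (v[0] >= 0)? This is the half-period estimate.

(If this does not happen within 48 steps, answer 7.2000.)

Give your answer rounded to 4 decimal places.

Answer: 1.3500

Derivation:
Step 0: x=[6.9000] v=[0.0000]
Step 1: x=[6.4815] v=[-2.7900]
Step 2: x=[5.7010] v=[-5.2034]
Step 3: x=[4.6639] v=[-6.9143]
Step 4: x=[3.5101] v=[-7.6918]
Step 5: x=[2.3955] v=[-7.4309]
Step 6: x=[1.4705] v=[-6.1669]
Step 7: x=[0.8599] v=[-4.0704]
Step 8: x=[0.6463] v=[-1.4243]
Step 9: x=[0.8584] v=[1.4140]
First v>=0 after going negative at step 9, time=1.3500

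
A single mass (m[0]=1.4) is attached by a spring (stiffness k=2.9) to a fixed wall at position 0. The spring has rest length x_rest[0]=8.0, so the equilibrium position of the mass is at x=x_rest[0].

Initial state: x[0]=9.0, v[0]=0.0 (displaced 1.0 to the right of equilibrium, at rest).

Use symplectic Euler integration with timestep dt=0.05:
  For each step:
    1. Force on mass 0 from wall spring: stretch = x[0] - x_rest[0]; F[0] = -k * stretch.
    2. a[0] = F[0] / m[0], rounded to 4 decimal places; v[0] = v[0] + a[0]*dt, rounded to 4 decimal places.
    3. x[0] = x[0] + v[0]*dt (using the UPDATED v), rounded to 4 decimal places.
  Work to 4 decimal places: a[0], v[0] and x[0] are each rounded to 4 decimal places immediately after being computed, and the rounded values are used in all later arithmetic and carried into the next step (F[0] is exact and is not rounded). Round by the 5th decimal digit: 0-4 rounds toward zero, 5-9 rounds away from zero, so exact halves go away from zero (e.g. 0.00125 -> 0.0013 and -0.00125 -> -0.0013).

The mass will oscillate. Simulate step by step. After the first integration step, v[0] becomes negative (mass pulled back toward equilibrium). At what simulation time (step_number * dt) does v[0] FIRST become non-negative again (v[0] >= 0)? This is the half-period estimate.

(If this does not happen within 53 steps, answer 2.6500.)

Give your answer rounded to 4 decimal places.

Answer: 2.2000

Derivation:
Step 0: x=[9.0000] v=[0.0000]
Step 1: x=[8.9948] v=[-0.1036]
Step 2: x=[8.9845] v=[-0.2066]
Step 3: x=[8.9691] v=[-0.3086]
Step 4: x=[8.9487] v=[-0.4090]
Step 5: x=[8.9233] v=[-0.5073]
Step 6: x=[8.8932] v=[-0.6029]
Step 7: x=[8.8584] v=[-0.6954]
Step 8: x=[8.8192] v=[-0.7843]
Step 9: x=[8.7757] v=[-0.8691]
Step 10: x=[8.7282] v=[-0.9494]
Step 11: x=[8.6770] v=[-1.0248]
Step 12: x=[8.6223] v=[-1.0949]
Step 13: x=[8.5643] v=[-1.1594]
Step 14: x=[8.5034] v=[-1.2178]
Step 15: x=[8.4399] v=[-1.2699]
Step 16: x=[8.3741] v=[-1.3155]
Step 17: x=[8.3064] v=[-1.3542]
Step 18: x=[8.2371] v=[-1.3859]
Step 19: x=[8.1666] v=[-1.4105]
Step 20: x=[8.0952] v=[-1.4278]
Step 21: x=[8.0233] v=[-1.4377]
Step 22: x=[7.9513] v=[-1.4401]
Step 23: x=[7.8795] v=[-1.4351]
Step 24: x=[7.8084] v=[-1.4226]
Step 25: x=[7.7383] v=[-1.4028]
Step 26: x=[7.6695] v=[-1.3757]
Step 27: x=[7.6024] v=[-1.3415]
Step 28: x=[7.5374] v=[-1.3003]
Step 29: x=[7.4748] v=[-1.2524]
Step 30: x=[7.4149] v=[-1.1980]
Step 31: x=[7.3580] v=[-1.1374]
Step 32: x=[7.3045] v=[-1.0709]
Step 33: x=[7.2546] v=[-0.9989]
Step 34: x=[7.2085] v=[-0.9217]
Step 35: x=[7.1665] v=[-0.8397]
Step 36: x=[7.1288] v=[-0.7534]
Step 37: x=[7.0956] v=[-0.6632]
Step 38: x=[7.0671] v=[-0.5695]
Step 39: x=[7.0435] v=[-0.4729]
Step 40: x=[7.0248] v=[-0.3738]
Step 41: x=[7.0112] v=[-0.2728]
Step 42: x=[7.0027] v=[-0.1704]
Step 43: x=[6.9993] v=[-0.0671]
Step 44: x=[7.0011] v=[0.0365]
First v>=0 after going negative at step 44, time=2.2000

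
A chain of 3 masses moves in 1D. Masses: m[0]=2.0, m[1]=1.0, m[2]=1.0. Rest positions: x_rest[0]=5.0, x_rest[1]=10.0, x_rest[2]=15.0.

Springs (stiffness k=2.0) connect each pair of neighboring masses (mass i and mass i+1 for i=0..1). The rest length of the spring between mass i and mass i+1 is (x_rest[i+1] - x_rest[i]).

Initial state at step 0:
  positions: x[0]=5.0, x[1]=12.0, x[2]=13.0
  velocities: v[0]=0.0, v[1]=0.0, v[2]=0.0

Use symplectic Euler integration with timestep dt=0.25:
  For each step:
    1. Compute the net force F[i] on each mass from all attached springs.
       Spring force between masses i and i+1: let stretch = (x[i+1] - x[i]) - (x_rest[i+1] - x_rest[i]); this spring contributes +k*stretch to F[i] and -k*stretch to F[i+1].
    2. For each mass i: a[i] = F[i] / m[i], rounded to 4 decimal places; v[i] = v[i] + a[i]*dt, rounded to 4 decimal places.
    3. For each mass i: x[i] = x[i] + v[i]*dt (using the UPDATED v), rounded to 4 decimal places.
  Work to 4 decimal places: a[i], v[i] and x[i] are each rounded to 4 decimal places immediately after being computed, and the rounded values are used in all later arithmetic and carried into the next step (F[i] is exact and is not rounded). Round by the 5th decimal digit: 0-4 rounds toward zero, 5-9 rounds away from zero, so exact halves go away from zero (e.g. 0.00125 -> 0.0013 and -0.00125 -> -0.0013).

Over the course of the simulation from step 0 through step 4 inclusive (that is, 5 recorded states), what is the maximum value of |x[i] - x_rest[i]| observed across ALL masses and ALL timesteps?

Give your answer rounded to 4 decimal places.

Answer: 2.1328

Derivation:
Step 0: x=[5.0000 12.0000 13.0000] v=[0.0000 0.0000 0.0000]
Step 1: x=[5.1250 11.2500 13.5000] v=[0.5000 -3.0000 2.0000]
Step 2: x=[5.3203 10.0156 14.3438] v=[0.7813 -4.9375 3.3750]
Step 3: x=[5.4966 8.7353 15.2715] v=[0.7051 -5.1211 3.7109]
Step 4: x=[5.5628 7.8672 16.0072] v=[0.2648 -3.4724 2.9428]
Max displacement = 2.1328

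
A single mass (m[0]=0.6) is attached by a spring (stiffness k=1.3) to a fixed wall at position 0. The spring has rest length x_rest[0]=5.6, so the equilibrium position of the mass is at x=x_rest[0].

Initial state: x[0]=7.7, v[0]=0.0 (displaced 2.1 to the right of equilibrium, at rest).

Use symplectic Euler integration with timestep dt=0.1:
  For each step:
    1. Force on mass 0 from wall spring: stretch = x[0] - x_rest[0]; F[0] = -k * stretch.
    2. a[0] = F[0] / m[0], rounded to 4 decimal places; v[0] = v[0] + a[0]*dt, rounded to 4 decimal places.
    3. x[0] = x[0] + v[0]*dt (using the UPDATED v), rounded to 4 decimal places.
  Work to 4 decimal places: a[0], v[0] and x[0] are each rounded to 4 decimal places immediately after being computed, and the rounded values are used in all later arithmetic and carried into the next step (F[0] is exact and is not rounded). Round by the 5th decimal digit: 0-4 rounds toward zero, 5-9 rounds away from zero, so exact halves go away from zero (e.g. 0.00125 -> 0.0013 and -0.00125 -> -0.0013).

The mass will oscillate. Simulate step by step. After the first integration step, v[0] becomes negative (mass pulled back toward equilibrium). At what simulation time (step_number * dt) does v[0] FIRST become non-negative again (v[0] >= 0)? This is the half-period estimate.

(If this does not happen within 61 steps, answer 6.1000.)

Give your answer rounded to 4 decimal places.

Answer: 2.2000

Derivation:
Step 0: x=[7.7000] v=[0.0000]
Step 1: x=[7.6545] v=[-0.4550]
Step 2: x=[7.5645] v=[-0.9001]
Step 3: x=[7.4319] v=[-1.3257]
Step 4: x=[7.2596] v=[-1.7226]
Step 5: x=[7.0514] v=[-2.0822]
Step 6: x=[6.8117] v=[-2.3967]
Step 7: x=[6.5458] v=[-2.6592]
Step 8: x=[6.2594] v=[-2.8641]
Step 9: x=[5.9587] v=[-3.0070]
Step 10: x=[5.6502] v=[-3.0847]
Step 11: x=[5.3406] v=[-3.0956]
Step 12: x=[5.0367] v=[-3.0394]
Step 13: x=[4.7450] v=[-2.9174]
Step 14: x=[4.4718] v=[-2.7322]
Step 15: x=[4.2230] v=[-2.4878]
Step 16: x=[4.0041] v=[-2.1895]
Step 17: x=[3.8197] v=[-1.8437]
Step 18: x=[3.6739] v=[-1.4580]
Step 19: x=[3.5698] v=[-1.0407]
Step 20: x=[3.5097] v=[-0.6008]
Step 21: x=[3.4949] v=[-0.1479]
Step 22: x=[3.5257] v=[0.3082]
First v>=0 after going negative at step 22, time=2.2000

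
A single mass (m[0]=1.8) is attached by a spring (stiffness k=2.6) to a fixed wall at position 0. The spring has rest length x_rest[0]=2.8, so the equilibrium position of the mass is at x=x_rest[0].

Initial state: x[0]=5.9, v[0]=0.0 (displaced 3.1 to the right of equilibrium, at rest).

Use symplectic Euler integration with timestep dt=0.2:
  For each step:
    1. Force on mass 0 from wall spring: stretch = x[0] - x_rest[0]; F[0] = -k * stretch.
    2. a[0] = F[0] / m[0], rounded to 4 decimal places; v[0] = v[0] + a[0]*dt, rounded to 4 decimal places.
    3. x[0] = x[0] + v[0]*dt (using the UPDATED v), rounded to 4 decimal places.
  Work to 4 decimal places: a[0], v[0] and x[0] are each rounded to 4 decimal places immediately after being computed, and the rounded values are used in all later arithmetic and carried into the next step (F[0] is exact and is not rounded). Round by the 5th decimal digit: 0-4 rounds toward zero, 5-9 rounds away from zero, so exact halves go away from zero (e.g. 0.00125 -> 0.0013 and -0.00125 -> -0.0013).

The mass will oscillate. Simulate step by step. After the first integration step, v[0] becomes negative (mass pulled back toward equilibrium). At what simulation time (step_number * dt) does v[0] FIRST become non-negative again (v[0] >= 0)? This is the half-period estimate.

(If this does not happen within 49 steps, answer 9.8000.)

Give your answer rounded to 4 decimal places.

Answer: 2.8000

Derivation:
Step 0: x=[5.9000] v=[0.0000]
Step 1: x=[5.7209] v=[-0.8956]
Step 2: x=[5.3730] v=[-1.7394]
Step 3: x=[4.8765] v=[-2.4827]
Step 4: x=[4.2600] v=[-3.0826]
Step 5: x=[3.5591] v=[-3.5044]
Step 6: x=[2.8144] v=[-3.7237]
Step 7: x=[2.0688] v=[-3.7279]
Step 8: x=[1.3655] v=[-3.5167]
Step 9: x=[0.7450] v=[-3.1023]
Step 10: x=[0.2433] v=[-2.5086]
Step 11: x=[-0.1107] v=[-1.7700]
Step 12: x=[-0.2965] v=[-0.9291]
Step 13: x=[-0.3034] v=[-0.0346]
Step 14: x=[-0.1310] v=[0.8619]
First v>=0 after going negative at step 14, time=2.8000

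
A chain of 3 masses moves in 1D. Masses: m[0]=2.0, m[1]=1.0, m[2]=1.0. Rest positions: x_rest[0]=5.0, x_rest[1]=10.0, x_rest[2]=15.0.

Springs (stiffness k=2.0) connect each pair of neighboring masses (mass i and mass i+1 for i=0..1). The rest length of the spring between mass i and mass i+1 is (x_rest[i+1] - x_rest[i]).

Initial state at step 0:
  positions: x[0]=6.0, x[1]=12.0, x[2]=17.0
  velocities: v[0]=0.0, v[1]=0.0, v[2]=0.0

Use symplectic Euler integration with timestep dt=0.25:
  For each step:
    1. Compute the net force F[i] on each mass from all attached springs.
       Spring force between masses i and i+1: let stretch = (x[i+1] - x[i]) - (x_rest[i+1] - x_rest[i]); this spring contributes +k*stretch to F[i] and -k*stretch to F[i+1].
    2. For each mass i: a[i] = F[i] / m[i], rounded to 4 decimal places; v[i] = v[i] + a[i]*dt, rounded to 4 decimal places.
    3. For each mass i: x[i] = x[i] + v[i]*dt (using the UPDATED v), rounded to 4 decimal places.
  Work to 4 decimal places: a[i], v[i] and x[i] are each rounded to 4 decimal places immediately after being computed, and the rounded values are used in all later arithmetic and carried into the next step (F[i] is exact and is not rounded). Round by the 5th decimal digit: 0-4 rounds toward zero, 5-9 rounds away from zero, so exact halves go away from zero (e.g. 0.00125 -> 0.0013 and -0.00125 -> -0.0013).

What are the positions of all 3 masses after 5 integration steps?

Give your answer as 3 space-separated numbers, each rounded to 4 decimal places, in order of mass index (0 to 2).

Answer: 6.6075 11.1624 16.6229

Derivation:
Step 0: x=[6.0000 12.0000 17.0000] v=[0.0000 0.0000 0.0000]
Step 1: x=[6.0625 11.8750 17.0000] v=[0.2500 -0.5000 0.0000]
Step 2: x=[6.1758 11.6641 16.9844] v=[0.4531 -0.8438 -0.0625]
Step 3: x=[6.3196 11.4322 16.9287] v=[0.5752 -0.9278 -0.2227]
Step 4: x=[6.4705 11.2482 16.8110] v=[0.6034 -0.7359 -0.4710]
Step 5: x=[6.6075 11.1624 16.6229] v=[0.5478 -0.3434 -0.7524]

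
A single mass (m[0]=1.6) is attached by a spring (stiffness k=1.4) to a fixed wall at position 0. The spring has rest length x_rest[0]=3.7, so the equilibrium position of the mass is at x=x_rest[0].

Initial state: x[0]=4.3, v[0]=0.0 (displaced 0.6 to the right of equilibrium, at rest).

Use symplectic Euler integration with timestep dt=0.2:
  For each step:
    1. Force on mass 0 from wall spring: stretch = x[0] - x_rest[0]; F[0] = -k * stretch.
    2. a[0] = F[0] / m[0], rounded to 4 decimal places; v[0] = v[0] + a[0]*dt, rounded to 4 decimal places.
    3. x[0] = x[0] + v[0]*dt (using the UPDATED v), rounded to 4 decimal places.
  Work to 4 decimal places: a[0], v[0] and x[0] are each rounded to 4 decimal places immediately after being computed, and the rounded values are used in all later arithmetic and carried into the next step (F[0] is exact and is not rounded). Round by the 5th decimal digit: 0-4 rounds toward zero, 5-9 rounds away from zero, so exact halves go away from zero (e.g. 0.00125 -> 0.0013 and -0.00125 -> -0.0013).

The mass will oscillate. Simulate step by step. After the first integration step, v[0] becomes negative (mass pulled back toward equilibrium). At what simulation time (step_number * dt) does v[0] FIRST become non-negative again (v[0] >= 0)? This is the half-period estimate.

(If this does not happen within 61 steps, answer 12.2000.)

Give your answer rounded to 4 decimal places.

Step 0: x=[4.3000] v=[0.0000]
Step 1: x=[4.2790] v=[-0.1050]
Step 2: x=[4.2377] v=[-0.2063]
Step 3: x=[4.1776] v=[-0.3004]
Step 4: x=[4.1008] v=[-0.3840]
Step 5: x=[4.0100] v=[-0.4541]
Step 6: x=[3.9083] v=[-0.5084]
Step 7: x=[3.7993] v=[-0.5449]
Step 8: x=[3.6868] v=[-0.5623]
Step 9: x=[3.5748] v=[-0.5600]
Step 10: x=[3.4672] v=[-0.5381]
Step 11: x=[3.3677] v=[-0.4974]
Step 12: x=[3.2799] v=[-0.4392]
Step 13: x=[3.2068] v=[-0.3657]
Step 14: x=[3.1509] v=[-0.2794]
Step 15: x=[3.1142] v=[-0.1833]
Step 16: x=[3.0980] v=[-0.0808]
Step 17: x=[3.1029] v=[0.0246]
First v>=0 after going negative at step 17, time=3.4000

Answer: 3.4000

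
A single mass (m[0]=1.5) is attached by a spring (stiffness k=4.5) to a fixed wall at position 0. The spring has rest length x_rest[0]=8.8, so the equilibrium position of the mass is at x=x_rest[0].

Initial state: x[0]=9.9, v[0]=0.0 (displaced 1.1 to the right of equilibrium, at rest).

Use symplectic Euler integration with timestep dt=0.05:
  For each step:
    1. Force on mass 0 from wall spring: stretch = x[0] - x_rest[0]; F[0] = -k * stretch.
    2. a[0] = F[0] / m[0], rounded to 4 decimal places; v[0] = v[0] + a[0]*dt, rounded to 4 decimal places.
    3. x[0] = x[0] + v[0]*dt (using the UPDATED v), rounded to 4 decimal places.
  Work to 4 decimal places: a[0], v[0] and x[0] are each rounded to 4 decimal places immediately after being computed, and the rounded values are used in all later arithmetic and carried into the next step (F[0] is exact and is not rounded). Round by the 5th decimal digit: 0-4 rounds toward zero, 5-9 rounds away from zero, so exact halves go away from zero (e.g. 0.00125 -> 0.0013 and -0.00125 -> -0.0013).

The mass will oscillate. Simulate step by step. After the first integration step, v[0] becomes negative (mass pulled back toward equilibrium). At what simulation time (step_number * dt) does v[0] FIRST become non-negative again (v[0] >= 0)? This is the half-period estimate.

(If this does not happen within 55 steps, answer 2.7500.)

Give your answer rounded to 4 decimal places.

Answer: 1.8500

Derivation:
Step 0: x=[9.9000] v=[0.0000]
Step 1: x=[9.8918] v=[-0.1650]
Step 2: x=[9.8754] v=[-0.3288]
Step 3: x=[9.8509] v=[-0.4901]
Step 4: x=[9.8185] v=[-0.6477]
Step 5: x=[9.7785] v=[-0.8005]
Step 6: x=[9.7311] v=[-0.9473]
Step 7: x=[9.6768] v=[-1.0870]
Step 8: x=[9.6159] v=[-1.2185]
Step 9: x=[9.5489] v=[-1.3409]
Step 10: x=[9.4762] v=[-1.4532]
Step 11: x=[9.3985] v=[-1.5546]
Step 12: x=[9.3163] v=[-1.6444]
Step 13: x=[9.2302] v=[-1.7218]
Step 14: x=[9.1409] v=[-1.7863]
Step 15: x=[9.0490] v=[-1.8374]
Step 16: x=[8.9553] v=[-1.8748]
Step 17: x=[8.8604] v=[-1.8981]
Step 18: x=[8.7650] v=[-1.9072]
Step 19: x=[8.6699] v=[-1.9020]
Step 20: x=[8.5758] v=[-1.8825]
Step 21: x=[8.4834] v=[-1.8489]
Step 22: x=[8.3933] v=[-1.8014]
Step 23: x=[8.3063] v=[-1.7404]
Step 24: x=[8.2230] v=[-1.6663]
Step 25: x=[8.1440] v=[-1.5798]
Step 26: x=[8.0699] v=[-1.4814]
Step 27: x=[8.0013] v=[-1.3719]
Step 28: x=[7.9387] v=[-1.2521]
Step 29: x=[7.8826] v=[-1.1229]
Step 30: x=[7.8333] v=[-0.9853]
Step 31: x=[7.7913] v=[-0.8403]
Step 32: x=[7.7569] v=[-0.6890]
Step 33: x=[7.7303] v=[-0.5325]
Step 34: x=[7.7117] v=[-0.3720]
Step 35: x=[7.7013] v=[-0.2088]
Step 36: x=[7.6991] v=[-0.0440]
Step 37: x=[7.7052] v=[0.1211]
First v>=0 after going negative at step 37, time=1.8500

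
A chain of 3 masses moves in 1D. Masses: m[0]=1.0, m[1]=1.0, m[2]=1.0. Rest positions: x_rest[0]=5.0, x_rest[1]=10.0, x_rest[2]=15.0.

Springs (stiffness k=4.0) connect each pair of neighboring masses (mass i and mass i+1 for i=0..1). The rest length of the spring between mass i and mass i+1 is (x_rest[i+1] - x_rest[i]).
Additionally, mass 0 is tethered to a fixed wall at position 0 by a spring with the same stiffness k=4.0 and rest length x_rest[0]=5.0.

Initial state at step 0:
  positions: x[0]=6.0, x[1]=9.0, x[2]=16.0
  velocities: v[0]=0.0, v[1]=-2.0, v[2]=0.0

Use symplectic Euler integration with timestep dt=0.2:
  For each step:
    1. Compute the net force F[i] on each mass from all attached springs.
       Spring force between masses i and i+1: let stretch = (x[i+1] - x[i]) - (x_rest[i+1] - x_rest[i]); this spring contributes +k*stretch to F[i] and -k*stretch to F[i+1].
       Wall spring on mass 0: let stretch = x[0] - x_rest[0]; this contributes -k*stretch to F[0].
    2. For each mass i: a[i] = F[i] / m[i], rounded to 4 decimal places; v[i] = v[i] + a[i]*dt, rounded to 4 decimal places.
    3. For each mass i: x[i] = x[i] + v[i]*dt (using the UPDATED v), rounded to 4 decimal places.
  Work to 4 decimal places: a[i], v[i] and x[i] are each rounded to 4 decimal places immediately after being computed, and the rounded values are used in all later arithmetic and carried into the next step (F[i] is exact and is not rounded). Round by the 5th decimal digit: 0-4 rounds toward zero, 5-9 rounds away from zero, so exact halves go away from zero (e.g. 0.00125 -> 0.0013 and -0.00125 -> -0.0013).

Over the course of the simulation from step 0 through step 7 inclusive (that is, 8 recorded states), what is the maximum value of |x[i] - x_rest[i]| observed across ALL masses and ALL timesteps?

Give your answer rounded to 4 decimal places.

Step 0: x=[6.0000 9.0000 16.0000] v=[0.0000 -2.0000 0.0000]
Step 1: x=[5.5200 9.2400 15.6800] v=[-2.4000 1.2000 -1.6000]
Step 2: x=[4.7520 9.9152 15.1296] v=[-3.8400 3.3760 -2.7520]
Step 3: x=[4.0498 10.5986 14.5449] v=[-3.5110 3.4170 -2.9235]
Step 4: x=[3.7474 10.8656 14.1288] v=[-1.5118 1.3350 -2.0805]
Step 5: x=[3.9844 10.5158 13.9906] v=[1.1848 -1.7490 -0.6911]
Step 6: x=[4.6289 9.6769 14.0964] v=[3.2224 -4.1943 0.5291]
Step 7: x=[5.3404 8.7375 14.2951] v=[3.5577 -4.6971 0.9935]
Max displacement = 1.2625

Answer: 1.2625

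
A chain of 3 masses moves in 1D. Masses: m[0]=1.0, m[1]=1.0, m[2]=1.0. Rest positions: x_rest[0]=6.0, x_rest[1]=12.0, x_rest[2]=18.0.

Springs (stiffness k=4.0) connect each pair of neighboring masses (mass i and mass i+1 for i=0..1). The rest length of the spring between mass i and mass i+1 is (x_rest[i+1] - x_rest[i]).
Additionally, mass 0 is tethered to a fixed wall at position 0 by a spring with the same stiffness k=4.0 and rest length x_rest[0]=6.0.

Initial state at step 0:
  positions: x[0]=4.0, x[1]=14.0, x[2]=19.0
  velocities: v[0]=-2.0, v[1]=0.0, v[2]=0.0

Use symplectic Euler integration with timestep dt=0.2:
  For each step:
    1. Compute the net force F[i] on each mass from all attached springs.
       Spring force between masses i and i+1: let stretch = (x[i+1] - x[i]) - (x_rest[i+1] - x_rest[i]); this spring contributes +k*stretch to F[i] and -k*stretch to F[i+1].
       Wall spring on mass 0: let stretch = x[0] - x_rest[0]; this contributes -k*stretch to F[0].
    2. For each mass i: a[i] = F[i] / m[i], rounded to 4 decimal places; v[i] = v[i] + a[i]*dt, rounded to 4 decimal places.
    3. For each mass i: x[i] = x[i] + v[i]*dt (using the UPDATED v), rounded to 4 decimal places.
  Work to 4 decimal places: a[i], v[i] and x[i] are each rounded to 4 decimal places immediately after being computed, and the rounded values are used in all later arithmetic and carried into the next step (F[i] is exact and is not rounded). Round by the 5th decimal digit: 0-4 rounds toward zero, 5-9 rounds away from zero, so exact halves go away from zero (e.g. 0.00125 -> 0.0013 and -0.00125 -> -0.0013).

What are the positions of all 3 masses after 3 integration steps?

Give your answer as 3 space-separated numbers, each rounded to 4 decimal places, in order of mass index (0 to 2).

Answer: 7.0537 10.9275 19.2760

Derivation:
Step 0: x=[4.0000 14.0000 19.0000] v=[-2.0000 0.0000 0.0000]
Step 1: x=[4.5600 13.2000 19.1600] v=[2.8000 -4.0000 0.8000]
Step 2: x=[5.7728 11.9712 19.3264] v=[6.0640 -6.1440 0.8320]
Step 3: x=[7.0537 10.9275 19.2760] v=[6.4045 -5.2186 -0.2522]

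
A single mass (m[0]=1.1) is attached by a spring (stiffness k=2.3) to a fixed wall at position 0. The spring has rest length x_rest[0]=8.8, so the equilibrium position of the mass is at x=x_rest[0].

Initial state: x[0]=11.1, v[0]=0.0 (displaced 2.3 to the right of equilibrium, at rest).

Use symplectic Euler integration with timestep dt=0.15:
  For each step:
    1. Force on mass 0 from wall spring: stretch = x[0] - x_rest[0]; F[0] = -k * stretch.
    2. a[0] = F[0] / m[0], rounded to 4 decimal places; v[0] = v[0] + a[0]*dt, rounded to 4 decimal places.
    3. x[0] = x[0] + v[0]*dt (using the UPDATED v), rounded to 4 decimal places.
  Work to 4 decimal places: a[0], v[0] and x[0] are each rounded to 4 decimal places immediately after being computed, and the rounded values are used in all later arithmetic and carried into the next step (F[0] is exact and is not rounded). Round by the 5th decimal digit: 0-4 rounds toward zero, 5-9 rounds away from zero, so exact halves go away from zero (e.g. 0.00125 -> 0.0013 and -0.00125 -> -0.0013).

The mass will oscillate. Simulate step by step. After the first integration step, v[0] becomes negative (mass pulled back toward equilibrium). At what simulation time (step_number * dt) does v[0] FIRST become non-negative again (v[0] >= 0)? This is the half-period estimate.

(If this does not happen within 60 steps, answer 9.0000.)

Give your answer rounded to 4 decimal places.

Step 0: x=[11.1000] v=[0.0000]
Step 1: x=[10.9918] v=[-0.7214]
Step 2: x=[10.7805] v=[-1.4088]
Step 3: x=[10.4760] v=[-2.0300]
Step 4: x=[10.0926] v=[-2.5557]
Step 5: x=[9.6484] v=[-2.9611]
Step 6: x=[9.1643] v=[-3.2272]
Step 7: x=[8.6631] v=[-3.3415]
Step 8: x=[8.1683] v=[-3.2986]
Step 9: x=[7.7032] v=[-3.1005]
Step 10: x=[7.2897] v=[-2.7565]
Step 11: x=[6.9473] v=[-2.2828]
Step 12: x=[6.6920] v=[-1.7017]
Step 13: x=[6.5359] v=[-1.0406]
Step 14: x=[6.4863] v=[-0.3305]
Step 15: x=[6.5456] v=[0.3952]
First v>=0 after going negative at step 15, time=2.2500

Answer: 2.2500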